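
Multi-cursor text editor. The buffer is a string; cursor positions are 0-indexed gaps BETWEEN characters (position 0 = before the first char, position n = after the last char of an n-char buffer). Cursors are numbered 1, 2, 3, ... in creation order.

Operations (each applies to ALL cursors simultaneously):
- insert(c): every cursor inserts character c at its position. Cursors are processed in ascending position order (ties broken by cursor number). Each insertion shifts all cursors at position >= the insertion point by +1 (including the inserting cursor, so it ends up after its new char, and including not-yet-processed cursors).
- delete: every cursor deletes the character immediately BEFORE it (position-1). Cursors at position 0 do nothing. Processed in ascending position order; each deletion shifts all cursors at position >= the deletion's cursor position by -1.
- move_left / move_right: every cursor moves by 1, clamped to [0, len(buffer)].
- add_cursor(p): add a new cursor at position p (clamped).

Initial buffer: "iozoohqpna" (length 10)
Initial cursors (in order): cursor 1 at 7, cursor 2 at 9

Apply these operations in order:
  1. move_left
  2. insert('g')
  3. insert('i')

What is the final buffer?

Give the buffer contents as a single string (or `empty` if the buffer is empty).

After op 1 (move_left): buffer="iozoohqpna" (len 10), cursors c1@6 c2@8, authorship ..........
After op 2 (insert('g')): buffer="iozoohgqpgna" (len 12), cursors c1@7 c2@10, authorship ......1..2..
After op 3 (insert('i')): buffer="iozoohgiqpgina" (len 14), cursors c1@8 c2@12, authorship ......11..22..

Answer: iozoohgiqpgina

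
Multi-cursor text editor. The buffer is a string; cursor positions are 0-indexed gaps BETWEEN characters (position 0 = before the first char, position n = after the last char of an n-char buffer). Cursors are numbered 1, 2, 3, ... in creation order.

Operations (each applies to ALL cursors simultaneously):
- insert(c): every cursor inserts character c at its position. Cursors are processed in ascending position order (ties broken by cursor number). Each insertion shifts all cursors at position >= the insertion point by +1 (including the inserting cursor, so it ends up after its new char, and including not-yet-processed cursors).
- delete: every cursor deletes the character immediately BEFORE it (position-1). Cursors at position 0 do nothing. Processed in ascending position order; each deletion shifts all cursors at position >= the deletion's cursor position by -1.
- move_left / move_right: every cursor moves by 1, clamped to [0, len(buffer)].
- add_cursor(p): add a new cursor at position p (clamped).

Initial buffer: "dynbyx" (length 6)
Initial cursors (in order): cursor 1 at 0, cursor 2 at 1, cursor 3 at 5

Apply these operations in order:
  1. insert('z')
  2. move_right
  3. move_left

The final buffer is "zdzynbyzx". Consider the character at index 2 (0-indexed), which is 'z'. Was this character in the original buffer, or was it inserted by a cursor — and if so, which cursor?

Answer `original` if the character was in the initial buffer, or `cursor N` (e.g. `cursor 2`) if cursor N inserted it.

Answer: cursor 2

Derivation:
After op 1 (insert('z')): buffer="zdzynbyzx" (len 9), cursors c1@1 c2@3 c3@8, authorship 1.2....3.
After op 2 (move_right): buffer="zdzynbyzx" (len 9), cursors c1@2 c2@4 c3@9, authorship 1.2....3.
After op 3 (move_left): buffer="zdzynbyzx" (len 9), cursors c1@1 c2@3 c3@8, authorship 1.2....3.
Authorship (.=original, N=cursor N): 1 . 2 . . . . 3 .
Index 2: author = 2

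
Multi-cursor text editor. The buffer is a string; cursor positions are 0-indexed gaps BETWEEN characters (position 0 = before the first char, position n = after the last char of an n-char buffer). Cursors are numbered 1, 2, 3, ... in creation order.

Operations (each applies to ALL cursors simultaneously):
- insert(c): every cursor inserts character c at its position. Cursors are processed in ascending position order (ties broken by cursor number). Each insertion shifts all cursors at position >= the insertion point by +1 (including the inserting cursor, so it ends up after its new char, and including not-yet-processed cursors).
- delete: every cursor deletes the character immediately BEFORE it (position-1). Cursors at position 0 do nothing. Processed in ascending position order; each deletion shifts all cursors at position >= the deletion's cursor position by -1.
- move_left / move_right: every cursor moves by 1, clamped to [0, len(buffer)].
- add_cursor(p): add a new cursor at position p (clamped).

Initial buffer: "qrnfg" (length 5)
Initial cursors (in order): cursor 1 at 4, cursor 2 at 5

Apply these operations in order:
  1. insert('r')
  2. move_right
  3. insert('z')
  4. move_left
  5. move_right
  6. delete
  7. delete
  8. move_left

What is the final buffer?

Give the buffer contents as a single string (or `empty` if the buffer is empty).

Answer: qrnfr

Derivation:
After op 1 (insert('r')): buffer="qrnfrgr" (len 7), cursors c1@5 c2@7, authorship ....1.2
After op 2 (move_right): buffer="qrnfrgr" (len 7), cursors c1@6 c2@7, authorship ....1.2
After op 3 (insert('z')): buffer="qrnfrgzrz" (len 9), cursors c1@7 c2@9, authorship ....1.122
After op 4 (move_left): buffer="qrnfrgzrz" (len 9), cursors c1@6 c2@8, authorship ....1.122
After op 5 (move_right): buffer="qrnfrgzrz" (len 9), cursors c1@7 c2@9, authorship ....1.122
After op 6 (delete): buffer="qrnfrgr" (len 7), cursors c1@6 c2@7, authorship ....1.2
After op 7 (delete): buffer="qrnfr" (len 5), cursors c1@5 c2@5, authorship ....1
After op 8 (move_left): buffer="qrnfr" (len 5), cursors c1@4 c2@4, authorship ....1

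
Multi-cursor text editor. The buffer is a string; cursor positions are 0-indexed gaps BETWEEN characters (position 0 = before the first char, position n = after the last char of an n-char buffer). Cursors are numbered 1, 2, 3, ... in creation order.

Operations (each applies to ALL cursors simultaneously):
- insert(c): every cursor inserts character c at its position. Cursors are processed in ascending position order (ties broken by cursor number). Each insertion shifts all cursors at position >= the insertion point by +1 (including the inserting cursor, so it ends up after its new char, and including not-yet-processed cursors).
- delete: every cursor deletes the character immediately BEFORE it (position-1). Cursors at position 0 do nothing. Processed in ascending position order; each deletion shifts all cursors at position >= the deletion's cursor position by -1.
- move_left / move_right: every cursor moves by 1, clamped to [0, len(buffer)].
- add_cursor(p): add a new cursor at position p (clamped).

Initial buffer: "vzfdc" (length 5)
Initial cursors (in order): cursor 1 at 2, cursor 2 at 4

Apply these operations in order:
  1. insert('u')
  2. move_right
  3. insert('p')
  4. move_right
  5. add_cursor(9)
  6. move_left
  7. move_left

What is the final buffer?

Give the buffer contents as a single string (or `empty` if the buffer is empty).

Answer: vzufpducp

Derivation:
After op 1 (insert('u')): buffer="vzufduc" (len 7), cursors c1@3 c2@6, authorship ..1..2.
After op 2 (move_right): buffer="vzufduc" (len 7), cursors c1@4 c2@7, authorship ..1..2.
After op 3 (insert('p')): buffer="vzufpducp" (len 9), cursors c1@5 c2@9, authorship ..1.1.2.2
After op 4 (move_right): buffer="vzufpducp" (len 9), cursors c1@6 c2@9, authorship ..1.1.2.2
After op 5 (add_cursor(9)): buffer="vzufpducp" (len 9), cursors c1@6 c2@9 c3@9, authorship ..1.1.2.2
After op 6 (move_left): buffer="vzufpducp" (len 9), cursors c1@5 c2@8 c3@8, authorship ..1.1.2.2
After op 7 (move_left): buffer="vzufpducp" (len 9), cursors c1@4 c2@7 c3@7, authorship ..1.1.2.2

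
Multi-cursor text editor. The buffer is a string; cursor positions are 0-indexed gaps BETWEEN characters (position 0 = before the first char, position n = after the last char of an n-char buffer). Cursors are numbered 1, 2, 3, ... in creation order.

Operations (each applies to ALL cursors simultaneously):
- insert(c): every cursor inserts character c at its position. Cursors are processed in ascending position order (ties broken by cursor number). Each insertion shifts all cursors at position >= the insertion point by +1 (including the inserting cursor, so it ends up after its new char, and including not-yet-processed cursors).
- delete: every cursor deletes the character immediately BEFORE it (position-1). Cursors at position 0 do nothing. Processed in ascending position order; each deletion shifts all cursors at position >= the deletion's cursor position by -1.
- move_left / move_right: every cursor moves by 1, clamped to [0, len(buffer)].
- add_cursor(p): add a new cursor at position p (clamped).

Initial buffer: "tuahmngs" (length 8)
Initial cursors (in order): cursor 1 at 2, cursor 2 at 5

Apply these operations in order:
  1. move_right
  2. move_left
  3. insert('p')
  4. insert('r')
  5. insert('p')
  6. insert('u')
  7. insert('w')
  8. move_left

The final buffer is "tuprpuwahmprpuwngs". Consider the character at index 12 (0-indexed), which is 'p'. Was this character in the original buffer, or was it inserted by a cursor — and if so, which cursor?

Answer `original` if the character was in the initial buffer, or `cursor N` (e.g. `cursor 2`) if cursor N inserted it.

Answer: cursor 2

Derivation:
After op 1 (move_right): buffer="tuahmngs" (len 8), cursors c1@3 c2@6, authorship ........
After op 2 (move_left): buffer="tuahmngs" (len 8), cursors c1@2 c2@5, authorship ........
After op 3 (insert('p')): buffer="tupahmpngs" (len 10), cursors c1@3 c2@7, authorship ..1...2...
After op 4 (insert('r')): buffer="tuprahmprngs" (len 12), cursors c1@4 c2@9, authorship ..11...22...
After op 5 (insert('p')): buffer="tuprpahmprpngs" (len 14), cursors c1@5 c2@11, authorship ..111...222...
After op 6 (insert('u')): buffer="tuprpuahmprpungs" (len 16), cursors c1@6 c2@13, authorship ..1111...2222...
After op 7 (insert('w')): buffer="tuprpuwahmprpuwngs" (len 18), cursors c1@7 c2@15, authorship ..11111...22222...
After op 8 (move_left): buffer="tuprpuwahmprpuwngs" (len 18), cursors c1@6 c2@14, authorship ..11111...22222...
Authorship (.=original, N=cursor N): . . 1 1 1 1 1 . . . 2 2 2 2 2 . . .
Index 12: author = 2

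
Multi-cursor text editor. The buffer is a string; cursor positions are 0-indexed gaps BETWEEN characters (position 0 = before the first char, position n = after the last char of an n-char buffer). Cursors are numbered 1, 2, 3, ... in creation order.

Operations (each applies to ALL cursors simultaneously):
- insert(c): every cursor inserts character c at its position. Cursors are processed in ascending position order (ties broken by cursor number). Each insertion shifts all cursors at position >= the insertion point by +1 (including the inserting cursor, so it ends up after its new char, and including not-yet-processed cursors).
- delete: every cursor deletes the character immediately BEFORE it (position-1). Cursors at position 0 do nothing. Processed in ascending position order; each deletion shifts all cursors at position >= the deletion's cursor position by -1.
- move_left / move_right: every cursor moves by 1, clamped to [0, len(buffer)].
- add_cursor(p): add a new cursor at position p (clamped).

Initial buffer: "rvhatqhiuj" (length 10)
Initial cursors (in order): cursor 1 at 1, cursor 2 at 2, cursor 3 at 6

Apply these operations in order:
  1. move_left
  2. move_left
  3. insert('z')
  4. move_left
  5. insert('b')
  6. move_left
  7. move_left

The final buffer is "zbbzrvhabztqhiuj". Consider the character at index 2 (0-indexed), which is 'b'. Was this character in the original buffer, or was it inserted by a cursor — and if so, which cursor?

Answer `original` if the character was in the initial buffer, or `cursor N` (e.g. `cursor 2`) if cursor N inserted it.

Answer: cursor 2

Derivation:
After op 1 (move_left): buffer="rvhatqhiuj" (len 10), cursors c1@0 c2@1 c3@5, authorship ..........
After op 2 (move_left): buffer="rvhatqhiuj" (len 10), cursors c1@0 c2@0 c3@4, authorship ..........
After op 3 (insert('z')): buffer="zzrvhaztqhiuj" (len 13), cursors c1@2 c2@2 c3@7, authorship 12....3......
After op 4 (move_left): buffer="zzrvhaztqhiuj" (len 13), cursors c1@1 c2@1 c3@6, authorship 12....3......
After op 5 (insert('b')): buffer="zbbzrvhabztqhiuj" (len 16), cursors c1@3 c2@3 c3@9, authorship 1122....33......
After op 6 (move_left): buffer="zbbzrvhabztqhiuj" (len 16), cursors c1@2 c2@2 c3@8, authorship 1122....33......
After op 7 (move_left): buffer="zbbzrvhabztqhiuj" (len 16), cursors c1@1 c2@1 c3@7, authorship 1122....33......
Authorship (.=original, N=cursor N): 1 1 2 2 . . . . 3 3 . . . . . .
Index 2: author = 2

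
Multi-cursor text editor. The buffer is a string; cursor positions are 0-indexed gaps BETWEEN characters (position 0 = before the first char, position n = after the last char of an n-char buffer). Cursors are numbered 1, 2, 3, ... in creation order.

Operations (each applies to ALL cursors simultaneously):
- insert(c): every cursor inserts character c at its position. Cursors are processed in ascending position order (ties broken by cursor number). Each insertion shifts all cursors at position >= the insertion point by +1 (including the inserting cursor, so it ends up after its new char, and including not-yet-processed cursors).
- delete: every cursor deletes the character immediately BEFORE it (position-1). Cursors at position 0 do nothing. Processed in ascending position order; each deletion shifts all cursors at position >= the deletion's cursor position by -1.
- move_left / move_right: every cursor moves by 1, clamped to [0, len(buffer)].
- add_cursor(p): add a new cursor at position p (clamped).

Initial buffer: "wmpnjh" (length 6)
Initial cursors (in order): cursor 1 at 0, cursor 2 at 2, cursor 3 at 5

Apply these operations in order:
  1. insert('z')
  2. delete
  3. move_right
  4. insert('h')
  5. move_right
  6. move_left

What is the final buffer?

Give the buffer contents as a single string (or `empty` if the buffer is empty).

Answer: whmphnjhh

Derivation:
After op 1 (insert('z')): buffer="zwmzpnjzh" (len 9), cursors c1@1 c2@4 c3@8, authorship 1..2...3.
After op 2 (delete): buffer="wmpnjh" (len 6), cursors c1@0 c2@2 c3@5, authorship ......
After op 3 (move_right): buffer="wmpnjh" (len 6), cursors c1@1 c2@3 c3@6, authorship ......
After op 4 (insert('h')): buffer="whmphnjhh" (len 9), cursors c1@2 c2@5 c3@9, authorship .1..2...3
After op 5 (move_right): buffer="whmphnjhh" (len 9), cursors c1@3 c2@6 c3@9, authorship .1..2...3
After op 6 (move_left): buffer="whmphnjhh" (len 9), cursors c1@2 c2@5 c3@8, authorship .1..2...3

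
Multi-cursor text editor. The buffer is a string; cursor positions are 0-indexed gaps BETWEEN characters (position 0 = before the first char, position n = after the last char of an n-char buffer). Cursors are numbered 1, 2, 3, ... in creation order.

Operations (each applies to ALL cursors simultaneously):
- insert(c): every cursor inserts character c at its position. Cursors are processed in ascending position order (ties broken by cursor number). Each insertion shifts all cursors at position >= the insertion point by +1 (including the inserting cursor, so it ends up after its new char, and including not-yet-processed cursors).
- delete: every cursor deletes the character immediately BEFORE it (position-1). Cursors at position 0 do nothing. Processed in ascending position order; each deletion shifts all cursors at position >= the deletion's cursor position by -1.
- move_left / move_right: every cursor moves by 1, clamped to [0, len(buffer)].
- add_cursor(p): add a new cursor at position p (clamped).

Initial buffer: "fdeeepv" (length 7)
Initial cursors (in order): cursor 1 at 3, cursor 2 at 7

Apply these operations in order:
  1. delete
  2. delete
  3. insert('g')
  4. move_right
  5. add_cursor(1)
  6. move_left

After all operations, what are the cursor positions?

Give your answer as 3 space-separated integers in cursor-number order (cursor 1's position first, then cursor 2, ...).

Answer: 2 4 0

Derivation:
After op 1 (delete): buffer="fdeep" (len 5), cursors c1@2 c2@5, authorship .....
After op 2 (delete): buffer="fee" (len 3), cursors c1@1 c2@3, authorship ...
After op 3 (insert('g')): buffer="fgeeg" (len 5), cursors c1@2 c2@5, authorship .1..2
After op 4 (move_right): buffer="fgeeg" (len 5), cursors c1@3 c2@5, authorship .1..2
After op 5 (add_cursor(1)): buffer="fgeeg" (len 5), cursors c3@1 c1@3 c2@5, authorship .1..2
After op 6 (move_left): buffer="fgeeg" (len 5), cursors c3@0 c1@2 c2@4, authorship .1..2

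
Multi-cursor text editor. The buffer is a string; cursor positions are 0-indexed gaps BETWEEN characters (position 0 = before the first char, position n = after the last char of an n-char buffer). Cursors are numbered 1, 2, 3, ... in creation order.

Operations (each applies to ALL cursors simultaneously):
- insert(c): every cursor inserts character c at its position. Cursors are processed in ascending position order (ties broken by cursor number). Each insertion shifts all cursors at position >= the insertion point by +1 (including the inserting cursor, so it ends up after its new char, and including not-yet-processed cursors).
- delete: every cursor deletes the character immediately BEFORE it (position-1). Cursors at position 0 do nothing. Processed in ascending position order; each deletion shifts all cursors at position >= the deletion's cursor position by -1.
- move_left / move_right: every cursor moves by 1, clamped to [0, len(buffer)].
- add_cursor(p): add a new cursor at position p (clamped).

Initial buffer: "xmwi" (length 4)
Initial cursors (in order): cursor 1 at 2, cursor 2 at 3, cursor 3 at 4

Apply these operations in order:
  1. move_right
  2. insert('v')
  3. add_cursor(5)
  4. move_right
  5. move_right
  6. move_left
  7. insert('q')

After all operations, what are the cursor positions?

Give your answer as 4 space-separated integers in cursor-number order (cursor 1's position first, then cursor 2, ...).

After op 1 (move_right): buffer="xmwi" (len 4), cursors c1@3 c2@4 c3@4, authorship ....
After op 2 (insert('v')): buffer="xmwvivv" (len 7), cursors c1@4 c2@7 c3@7, authorship ...1.23
After op 3 (add_cursor(5)): buffer="xmwvivv" (len 7), cursors c1@4 c4@5 c2@7 c3@7, authorship ...1.23
After op 4 (move_right): buffer="xmwvivv" (len 7), cursors c1@5 c4@6 c2@7 c3@7, authorship ...1.23
After op 5 (move_right): buffer="xmwvivv" (len 7), cursors c1@6 c2@7 c3@7 c4@7, authorship ...1.23
After op 6 (move_left): buffer="xmwvivv" (len 7), cursors c1@5 c2@6 c3@6 c4@6, authorship ...1.23
After op 7 (insert('q')): buffer="xmwviqvqqqv" (len 11), cursors c1@6 c2@10 c3@10 c4@10, authorship ...1.122343

Answer: 6 10 10 10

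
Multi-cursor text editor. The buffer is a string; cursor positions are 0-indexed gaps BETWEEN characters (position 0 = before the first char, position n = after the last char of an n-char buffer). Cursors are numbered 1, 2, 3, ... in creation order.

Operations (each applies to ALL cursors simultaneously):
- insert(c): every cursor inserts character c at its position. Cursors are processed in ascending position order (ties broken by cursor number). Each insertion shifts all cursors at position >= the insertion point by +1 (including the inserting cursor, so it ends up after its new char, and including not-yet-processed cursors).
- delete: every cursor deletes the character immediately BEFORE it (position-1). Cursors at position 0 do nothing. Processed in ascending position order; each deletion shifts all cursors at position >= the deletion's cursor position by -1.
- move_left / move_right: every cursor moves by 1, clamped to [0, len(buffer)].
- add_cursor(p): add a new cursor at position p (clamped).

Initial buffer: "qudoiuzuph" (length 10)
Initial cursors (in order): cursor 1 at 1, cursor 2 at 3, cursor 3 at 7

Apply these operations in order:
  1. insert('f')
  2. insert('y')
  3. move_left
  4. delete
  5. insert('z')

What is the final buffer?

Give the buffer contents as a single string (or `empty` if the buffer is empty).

Answer: qzyudzyoiuzzyuph

Derivation:
After op 1 (insert('f')): buffer="qfudfoiuzfuph" (len 13), cursors c1@2 c2@5 c3@10, authorship .1..2....3...
After op 2 (insert('y')): buffer="qfyudfyoiuzfyuph" (len 16), cursors c1@3 c2@7 c3@13, authorship .11..22....33...
After op 3 (move_left): buffer="qfyudfyoiuzfyuph" (len 16), cursors c1@2 c2@6 c3@12, authorship .11..22....33...
After op 4 (delete): buffer="qyudyoiuzyuph" (len 13), cursors c1@1 c2@4 c3@9, authorship .1..2....3...
After op 5 (insert('z')): buffer="qzyudzyoiuzzyuph" (len 16), cursors c1@2 c2@6 c3@12, authorship .11..22....33...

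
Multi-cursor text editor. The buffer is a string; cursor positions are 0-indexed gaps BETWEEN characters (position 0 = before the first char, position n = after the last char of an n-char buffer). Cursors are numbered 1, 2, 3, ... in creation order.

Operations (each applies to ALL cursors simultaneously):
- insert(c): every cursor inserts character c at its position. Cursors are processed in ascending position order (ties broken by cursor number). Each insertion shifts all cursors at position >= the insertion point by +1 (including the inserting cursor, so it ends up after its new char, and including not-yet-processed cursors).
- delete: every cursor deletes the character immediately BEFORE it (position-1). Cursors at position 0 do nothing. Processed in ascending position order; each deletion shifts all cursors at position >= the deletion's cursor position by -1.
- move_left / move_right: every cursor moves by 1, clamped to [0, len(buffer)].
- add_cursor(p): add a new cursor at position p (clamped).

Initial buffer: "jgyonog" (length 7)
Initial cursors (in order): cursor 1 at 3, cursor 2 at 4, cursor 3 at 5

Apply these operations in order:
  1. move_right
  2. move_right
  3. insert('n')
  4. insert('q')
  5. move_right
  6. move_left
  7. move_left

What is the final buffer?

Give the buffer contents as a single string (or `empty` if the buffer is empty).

After op 1 (move_right): buffer="jgyonog" (len 7), cursors c1@4 c2@5 c3@6, authorship .......
After op 2 (move_right): buffer="jgyonog" (len 7), cursors c1@5 c2@6 c3@7, authorship .......
After op 3 (insert('n')): buffer="jgyonnongn" (len 10), cursors c1@6 c2@8 c3@10, authorship .....1.2.3
After op 4 (insert('q')): buffer="jgyonnqonqgnq" (len 13), cursors c1@7 c2@10 c3@13, authorship .....11.22.33
After op 5 (move_right): buffer="jgyonnqonqgnq" (len 13), cursors c1@8 c2@11 c3@13, authorship .....11.22.33
After op 6 (move_left): buffer="jgyonnqonqgnq" (len 13), cursors c1@7 c2@10 c3@12, authorship .....11.22.33
After op 7 (move_left): buffer="jgyonnqonqgnq" (len 13), cursors c1@6 c2@9 c3@11, authorship .....11.22.33

Answer: jgyonnqonqgnq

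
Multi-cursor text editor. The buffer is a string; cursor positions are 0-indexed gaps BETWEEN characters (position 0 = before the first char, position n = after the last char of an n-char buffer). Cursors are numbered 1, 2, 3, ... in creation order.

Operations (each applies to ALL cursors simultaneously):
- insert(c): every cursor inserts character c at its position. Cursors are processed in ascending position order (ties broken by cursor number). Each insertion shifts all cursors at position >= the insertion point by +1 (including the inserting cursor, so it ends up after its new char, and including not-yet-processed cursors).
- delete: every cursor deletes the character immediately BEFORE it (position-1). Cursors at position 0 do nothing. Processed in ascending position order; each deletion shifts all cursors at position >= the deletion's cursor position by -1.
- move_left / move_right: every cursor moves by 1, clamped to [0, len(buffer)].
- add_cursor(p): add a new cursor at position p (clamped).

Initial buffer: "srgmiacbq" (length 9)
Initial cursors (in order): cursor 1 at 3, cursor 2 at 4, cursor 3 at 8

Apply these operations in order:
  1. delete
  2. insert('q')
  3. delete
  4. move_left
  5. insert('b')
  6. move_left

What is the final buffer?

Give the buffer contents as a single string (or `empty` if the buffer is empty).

After op 1 (delete): buffer="sriacq" (len 6), cursors c1@2 c2@2 c3@5, authorship ......
After op 2 (insert('q')): buffer="srqqiacqq" (len 9), cursors c1@4 c2@4 c3@8, authorship ..12...3.
After op 3 (delete): buffer="sriacq" (len 6), cursors c1@2 c2@2 c3@5, authorship ......
After op 4 (move_left): buffer="sriacq" (len 6), cursors c1@1 c2@1 c3@4, authorship ......
After op 5 (insert('b')): buffer="sbbriabcq" (len 9), cursors c1@3 c2@3 c3@7, authorship .12...3..
After op 6 (move_left): buffer="sbbriabcq" (len 9), cursors c1@2 c2@2 c3@6, authorship .12...3..

Answer: sbbriabcq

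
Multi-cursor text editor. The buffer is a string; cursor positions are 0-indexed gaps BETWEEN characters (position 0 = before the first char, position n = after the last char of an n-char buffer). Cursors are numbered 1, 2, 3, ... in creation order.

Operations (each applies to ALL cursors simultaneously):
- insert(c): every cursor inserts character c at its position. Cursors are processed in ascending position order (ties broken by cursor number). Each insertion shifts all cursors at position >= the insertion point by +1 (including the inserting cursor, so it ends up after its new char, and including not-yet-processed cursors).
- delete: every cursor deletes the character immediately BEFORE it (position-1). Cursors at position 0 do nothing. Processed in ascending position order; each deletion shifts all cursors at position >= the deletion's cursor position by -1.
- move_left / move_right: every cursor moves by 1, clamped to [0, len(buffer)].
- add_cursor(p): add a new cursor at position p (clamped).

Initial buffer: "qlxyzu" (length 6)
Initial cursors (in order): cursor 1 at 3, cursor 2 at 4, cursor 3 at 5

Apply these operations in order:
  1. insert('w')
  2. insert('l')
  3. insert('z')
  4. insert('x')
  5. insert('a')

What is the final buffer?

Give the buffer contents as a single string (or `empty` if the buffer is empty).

Answer: qlxwlzxaywlzxazwlzxau

Derivation:
After op 1 (insert('w')): buffer="qlxwywzwu" (len 9), cursors c1@4 c2@6 c3@8, authorship ...1.2.3.
After op 2 (insert('l')): buffer="qlxwlywlzwlu" (len 12), cursors c1@5 c2@8 c3@11, authorship ...11.22.33.
After op 3 (insert('z')): buffer="qlxwlzywlzzwlzu" (len 15), cursors c1@6 c2@10 c3@14, authorship ...111.222.333.
After op 4 (insert('x')): buffer="qlxwlzxywlzxzwlzxu" (len 18), cursors c1@7 c2@12 c3@17, authorship ...1111.2222.3333.
After op 5 (insert('a')): buffer="qlxwlzxaywlzxazwlzxau" (len 21), cursors c1@8 c2@14 c3@20, authorship ...11111.22222.33333.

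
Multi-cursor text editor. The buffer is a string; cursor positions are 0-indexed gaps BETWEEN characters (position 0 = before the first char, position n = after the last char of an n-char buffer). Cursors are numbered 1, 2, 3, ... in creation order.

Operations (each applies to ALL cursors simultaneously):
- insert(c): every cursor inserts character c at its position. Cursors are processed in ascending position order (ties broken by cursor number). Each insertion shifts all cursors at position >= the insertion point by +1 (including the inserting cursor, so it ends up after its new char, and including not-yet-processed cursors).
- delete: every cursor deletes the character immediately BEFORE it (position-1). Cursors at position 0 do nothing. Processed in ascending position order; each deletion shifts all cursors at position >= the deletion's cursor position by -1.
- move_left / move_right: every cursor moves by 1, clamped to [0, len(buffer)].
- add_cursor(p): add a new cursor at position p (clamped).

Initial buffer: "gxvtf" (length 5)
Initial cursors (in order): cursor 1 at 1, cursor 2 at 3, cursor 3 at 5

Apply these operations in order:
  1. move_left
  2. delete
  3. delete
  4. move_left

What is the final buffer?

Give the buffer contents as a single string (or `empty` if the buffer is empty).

After op 1 (move_left): buffer="gxvtf" (len 5), cursors c1@0 c2@2 c3@4, authorship .....
After op 2 (delete): buffer="gvf" (len 3), cursors c1@0 c2@1 c3@2, authorship ...
After op 3 (delete): buffer="f" (len 1), cursors c1@0 c2@0 c3@0, authorship .
After op 4 (move_left): buffer="f" (len 1), cursors c1@0 c2@0 c3@0, authorship .

Answer: f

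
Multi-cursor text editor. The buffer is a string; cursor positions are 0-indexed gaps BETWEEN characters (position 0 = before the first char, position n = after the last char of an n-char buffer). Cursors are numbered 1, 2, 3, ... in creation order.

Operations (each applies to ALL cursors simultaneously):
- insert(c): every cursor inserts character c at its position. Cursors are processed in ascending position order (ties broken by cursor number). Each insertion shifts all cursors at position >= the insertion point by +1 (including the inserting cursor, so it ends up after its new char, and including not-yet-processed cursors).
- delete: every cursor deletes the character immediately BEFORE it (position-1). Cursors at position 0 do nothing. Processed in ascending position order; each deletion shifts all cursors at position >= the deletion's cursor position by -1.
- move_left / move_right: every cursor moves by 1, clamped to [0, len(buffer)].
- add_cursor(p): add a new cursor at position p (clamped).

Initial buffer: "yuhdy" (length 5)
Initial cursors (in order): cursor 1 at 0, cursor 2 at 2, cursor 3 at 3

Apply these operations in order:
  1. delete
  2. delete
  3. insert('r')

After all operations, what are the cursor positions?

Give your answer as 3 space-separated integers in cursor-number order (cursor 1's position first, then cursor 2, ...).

After op 1 (delete): buffer="ydy" (len 3), cursors c1@0 c2@1 c3@1, authorship ...
After op 2 (delete): buffer="dy" (len 2), cursors c1@0 c2@0 c3@0, authorship ..
After op 3 (insert('r')): buffer="rrrdy" (len 5), cursors c1@3 c2@3 c3@3, authorship 123..

Answer: 3 3 3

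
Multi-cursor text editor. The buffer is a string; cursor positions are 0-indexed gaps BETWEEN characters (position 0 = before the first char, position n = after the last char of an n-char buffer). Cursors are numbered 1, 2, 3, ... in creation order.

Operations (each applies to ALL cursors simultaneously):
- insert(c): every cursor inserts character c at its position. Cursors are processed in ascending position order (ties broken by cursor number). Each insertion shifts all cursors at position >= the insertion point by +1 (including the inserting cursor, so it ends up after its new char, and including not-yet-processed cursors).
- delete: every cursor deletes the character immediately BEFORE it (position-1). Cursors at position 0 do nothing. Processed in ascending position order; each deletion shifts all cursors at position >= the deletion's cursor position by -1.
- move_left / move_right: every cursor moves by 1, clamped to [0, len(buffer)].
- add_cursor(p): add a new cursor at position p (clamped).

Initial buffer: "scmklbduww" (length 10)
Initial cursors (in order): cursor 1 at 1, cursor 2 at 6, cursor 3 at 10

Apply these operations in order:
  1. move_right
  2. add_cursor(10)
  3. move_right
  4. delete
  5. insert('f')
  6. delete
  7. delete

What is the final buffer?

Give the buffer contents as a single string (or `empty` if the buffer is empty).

Answer: sk

Derivation:
After op 1 (move_right): buffer="scmklbduww" (len 10), cursors c1@2 c2@7 c3@10, authorship ..........
After op 2 (add_cursor(10)): buffer="scmklbduww" (len 10), cursors c1@2 c2@7 c3@10 c4@10, authorship ..........
After op 3 (move_right): buffer="scmklbduww" (len 10), cursors c1@3 c2@8 c3@10 c4@10, authorship ..........
After op 4 (delete): buffer="scklbd" (len 6), cursors c1@2 c2@6 c3@6 c4@6, authorship ......
After op 5 (insert('f')): buffer="scfklbdfff" (len 10), cursors c1@3 c2@10 c3@10 c4@10, authorship ..1....234
After op 6 (delete): buffer="scklbd" (len 6), cursors c1@2 c2@6 c3@6 c4@6, authorship ......
After op 7 (delete): buffer="sk" (len 2), cursors c1@1 c2@2 c3@2 c4@2, authorship ..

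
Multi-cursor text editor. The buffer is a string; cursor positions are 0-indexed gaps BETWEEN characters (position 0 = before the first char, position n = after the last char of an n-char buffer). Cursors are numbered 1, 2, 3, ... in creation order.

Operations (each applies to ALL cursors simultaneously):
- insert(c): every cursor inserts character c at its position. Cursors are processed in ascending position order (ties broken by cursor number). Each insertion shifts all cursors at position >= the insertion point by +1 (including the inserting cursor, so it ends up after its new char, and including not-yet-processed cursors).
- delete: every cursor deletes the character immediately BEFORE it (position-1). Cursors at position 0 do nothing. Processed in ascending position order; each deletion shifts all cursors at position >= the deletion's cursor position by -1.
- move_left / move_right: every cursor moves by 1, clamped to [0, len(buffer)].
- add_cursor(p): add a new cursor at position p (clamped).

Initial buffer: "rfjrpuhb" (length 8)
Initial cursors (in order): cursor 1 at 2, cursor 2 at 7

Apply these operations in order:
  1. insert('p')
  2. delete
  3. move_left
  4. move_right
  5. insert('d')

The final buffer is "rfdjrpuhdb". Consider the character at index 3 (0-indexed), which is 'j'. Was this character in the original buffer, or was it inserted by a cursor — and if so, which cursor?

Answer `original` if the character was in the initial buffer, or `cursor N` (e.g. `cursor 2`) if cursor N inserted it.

After op 1 (insert('p')): buffer="rfpjrpuhpb" (len 10), cursors c1@3 c2@9, authorship ..1.....2.
After op 2 (delete): buffer="rfjrpuhb" (len 8), cursors c1@2 c2@7, authorship ........
After op 3 (move_left): buffer="rfjrpuhb" (len 8), cursors c1@1 c2@6, authorship ........
After op 4 (move_right): buffer="rfjrpuhb" (len 8), cursors c1@2 c2@7, authorship ........
After op 5 (insert('d')): buffer="rfdjrpuhdb" (len 10), cursors c1@3 c2@9, authorship ..1.....2.
Authorship (.=original, N=cursor N): . . 1 . . . . . 2 .
Index 3: author = original

Answer: original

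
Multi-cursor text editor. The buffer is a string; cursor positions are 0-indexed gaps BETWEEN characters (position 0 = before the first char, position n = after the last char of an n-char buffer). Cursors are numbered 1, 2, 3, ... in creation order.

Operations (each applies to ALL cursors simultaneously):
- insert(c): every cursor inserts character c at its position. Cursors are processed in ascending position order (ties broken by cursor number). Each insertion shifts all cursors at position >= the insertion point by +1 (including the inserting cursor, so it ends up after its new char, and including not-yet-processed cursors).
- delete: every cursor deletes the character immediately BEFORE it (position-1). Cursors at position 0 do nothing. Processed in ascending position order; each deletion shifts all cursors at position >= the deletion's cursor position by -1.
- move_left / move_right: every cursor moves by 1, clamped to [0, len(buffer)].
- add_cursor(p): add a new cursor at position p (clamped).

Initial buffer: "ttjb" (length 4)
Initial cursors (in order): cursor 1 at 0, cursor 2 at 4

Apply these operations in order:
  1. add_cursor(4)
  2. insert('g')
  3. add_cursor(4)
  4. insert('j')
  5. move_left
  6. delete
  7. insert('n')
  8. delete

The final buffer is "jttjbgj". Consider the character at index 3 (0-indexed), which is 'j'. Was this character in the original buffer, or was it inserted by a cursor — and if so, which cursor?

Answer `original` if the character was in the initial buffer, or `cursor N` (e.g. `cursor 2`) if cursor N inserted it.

After op 1 (add_cursor(4)): buffer="ttjb" (len 4), cursors c1@0 c2@4 c3@4, authorship ....
After op 2 (insert('g')): buffer="gttjbgg" (len 7), cursors c1@1 c2@7 c3@7, authorship 1....23
After op 3 (add_cursor(4)): buffer="gttjbgg" (len 7), cursors c1@1 c4@4 c2@7 c3@7, authorship 1....23
After op 4 (insert('j')): buffer="gjttjjbggjj" (len 11), cursors c1@2 c4@6 c2@11 c3@11, authorship 11...4.2323
After op 5 (move_left): buffer="gjttjjbggjj" (len 11), cursors c1@1 c4@5 c2@10 c3@10, authorship 11...4.2323
After op 6 (delete): buffer="jttjbgj" (len 7), cursors c1@0 c4@3 c2@6 c3@6, authorship 1..4.23
After op 7 (insert('n')): buffer="njttnjbgnnj" (len 11), cursors c1@1 c4@5 c2@10 c3@10, authorship 11..44.2233
After op 8 (delete): buffer="jttjbgj" (len 7), cursors c1@0 c4@3 c2@6 c3@6, authorship 1..4.23
Authorship (.=original, N=cursor N): 1 . . 4 . 2 3
Index 3: author = 4

Answer: cursor 4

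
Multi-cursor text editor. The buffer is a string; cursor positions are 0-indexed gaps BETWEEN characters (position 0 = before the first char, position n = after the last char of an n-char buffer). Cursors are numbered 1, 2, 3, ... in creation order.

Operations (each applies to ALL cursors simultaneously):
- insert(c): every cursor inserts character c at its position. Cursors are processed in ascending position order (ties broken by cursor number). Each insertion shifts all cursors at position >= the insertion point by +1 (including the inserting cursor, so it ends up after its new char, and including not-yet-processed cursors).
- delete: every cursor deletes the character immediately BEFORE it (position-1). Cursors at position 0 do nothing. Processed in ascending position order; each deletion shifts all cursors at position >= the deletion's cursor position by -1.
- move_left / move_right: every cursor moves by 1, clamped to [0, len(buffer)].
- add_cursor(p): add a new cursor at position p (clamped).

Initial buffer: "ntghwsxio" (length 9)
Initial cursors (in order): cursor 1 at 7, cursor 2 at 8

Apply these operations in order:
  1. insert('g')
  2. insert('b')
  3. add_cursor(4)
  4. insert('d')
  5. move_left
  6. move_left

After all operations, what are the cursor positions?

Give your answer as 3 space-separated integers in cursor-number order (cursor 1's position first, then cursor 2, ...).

After op 1 (insert('g')): buffer="ntghwsxgigo" (len 11), cursors c1@8 c2@10, authorship .......1.2.
After op 2 (insert('b')): buffer="ntghwsxgbigbo" (len 13), cursors c1@9 c2@12, authorship .......11.22.
After op 3 (add_cursor(4)): buffer="ntghwsxgbigbo" (len 13), cursors c3@4 c1@9 c2@12, authorship .......11.22.
After op 4 (insert('d')): buffer="ntghdwsxgbdigbdo" (len 16), cursors c3@5 c1@11 c2@15, authorship ....3...111.222.
After op 5 (move_left): buffer="ntghdwsxgbdigbdo" (len 16), cursors c3@4 c1@10 c2@14, authorship ....3...111.222.
After op 6 (move_left): buffer="ntghdwsxgbdigbdo" (len 16), cursors c3@3 c1@9 c2@13, authorship ....3...111.222.

Answer: 9 13 3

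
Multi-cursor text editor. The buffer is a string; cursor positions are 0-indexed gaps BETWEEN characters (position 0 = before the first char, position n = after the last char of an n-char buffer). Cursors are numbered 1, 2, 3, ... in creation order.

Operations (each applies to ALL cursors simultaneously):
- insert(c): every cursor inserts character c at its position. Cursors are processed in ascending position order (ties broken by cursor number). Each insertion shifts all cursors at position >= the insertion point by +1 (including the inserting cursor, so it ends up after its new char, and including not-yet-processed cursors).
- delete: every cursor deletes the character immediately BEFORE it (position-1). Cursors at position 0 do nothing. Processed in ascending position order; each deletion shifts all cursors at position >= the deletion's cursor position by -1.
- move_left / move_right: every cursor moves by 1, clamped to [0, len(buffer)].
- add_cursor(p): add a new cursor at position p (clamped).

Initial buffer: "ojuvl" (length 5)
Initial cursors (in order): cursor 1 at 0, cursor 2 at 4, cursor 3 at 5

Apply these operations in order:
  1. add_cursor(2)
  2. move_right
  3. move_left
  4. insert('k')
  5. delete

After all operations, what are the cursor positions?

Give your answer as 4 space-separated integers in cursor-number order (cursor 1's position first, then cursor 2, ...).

After op 1 (add_cursor(2)): buffer="ojuvl" (len 5), cursors c1@0 c4@2 c2@4 c3@5, authorship .....
After op 2 (move_right): buffer="ojuvl" (len 5), cursors c1@1 c4@3 c2@5 c3@5, authorship .....
After op 3 (move_left): buffer="ojuvl" (len 5), cursors c1@0 c4@2 c2@4 c3@4, authorship .....
After op 4 (insert('k')): buffer="kojkuvkkl" (len 9), cursors c1@1 c4@4 c2@8 c3@8, authorship 1..4..23.
After op 5 (delete): buffer="ojuvl" (len 5), cursors c1@0 c4@2 c2@4 c3@4, authorship .....

Answer: 0 4 4 2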